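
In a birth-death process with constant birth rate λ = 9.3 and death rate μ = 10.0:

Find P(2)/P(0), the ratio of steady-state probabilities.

For constant rates: P(n)/P(0) = (λ/μ)^n
P(2)/P(0) = (9.3/10.0)^2 = 0.9300^2 = 0.8649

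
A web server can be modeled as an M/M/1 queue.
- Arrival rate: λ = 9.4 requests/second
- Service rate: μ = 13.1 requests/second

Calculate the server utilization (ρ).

Server utilization: ρ = λ/μ
ρ = 9.4/13.1 = 0.7176
The server is busy 71.76% of the time.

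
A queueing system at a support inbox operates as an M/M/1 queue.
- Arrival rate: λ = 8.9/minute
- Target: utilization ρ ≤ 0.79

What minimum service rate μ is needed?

ρ = λ/μ, so μ = λ/ρ
μ ≥ 8.9/0.79 = 11.2658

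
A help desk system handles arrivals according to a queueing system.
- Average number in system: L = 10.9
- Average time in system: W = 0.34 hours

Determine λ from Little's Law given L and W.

Little's Law: L = λW, so λ = L/W
λ = 10.9/0.34 = 32.0588 tickets/hour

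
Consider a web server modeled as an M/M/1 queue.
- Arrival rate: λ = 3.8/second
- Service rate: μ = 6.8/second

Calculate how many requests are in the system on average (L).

ρ = λ/μ = 3.8/6.8 = 0.5588
For M/M/1: L = λ/(μ-λ)
L = 3.8/(6.8-3.8) = 3.8/3.00
L = 1.2667 requests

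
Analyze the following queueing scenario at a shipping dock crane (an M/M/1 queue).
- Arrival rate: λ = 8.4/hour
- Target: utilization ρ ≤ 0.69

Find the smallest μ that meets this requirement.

ρ = λ/μ, so μ = λ/ρ
μ ≥ 8.4/0.69 = 12.1739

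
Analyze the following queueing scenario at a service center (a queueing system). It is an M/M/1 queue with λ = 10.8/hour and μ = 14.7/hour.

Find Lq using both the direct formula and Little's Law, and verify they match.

Method 1 (direct): Lq = λ²/(μ(μ-λ)) = 116.64/(14.7 × 3.90) = 2.0345

Method 2 (Little's Law):
W = 1/(μ-λ) = 1/3.90 = 0.25641
Wq = W - 1/μ = 0.25641 - 0.068027 = 0.18838
Lq = λWq = 10.8 × 0.18838 = 2.0345 ✔ (matches Method 1)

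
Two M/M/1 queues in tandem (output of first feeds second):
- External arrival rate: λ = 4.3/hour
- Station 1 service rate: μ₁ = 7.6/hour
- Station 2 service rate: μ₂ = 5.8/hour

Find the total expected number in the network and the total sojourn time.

By Jackson's theorem, each station behaves as independent M/M/1.
Station 1: ρ₁ = 4.3/7.6 = 0.5658, L₁ = ρ₁/(1-ρ₁) = λ/(μ₁-λ) = 4.3/3.30 = 1.3030
Station 2: ρ₂ = 4.3/5.8 = 0.7414, L₂ = ρ₂/(1-ρ₂) = λ/(μ₂-λ) = 4.3/1.50 = 2.8667
Total: L = L₁ + L₂ = 1.3030 + 2.8667 = 4.1697
W = L/λ = 4.1697/4.3 = 0.9697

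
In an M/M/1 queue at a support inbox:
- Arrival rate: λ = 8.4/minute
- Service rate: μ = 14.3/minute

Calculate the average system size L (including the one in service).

ρ = λ/μ = 8.4/14.3 = 0.5874
For M/M/1: L = λ/(μ-λ)
L = 8.4/(14.3-8.4) = 8.4/5.90
L = 1.4237 emails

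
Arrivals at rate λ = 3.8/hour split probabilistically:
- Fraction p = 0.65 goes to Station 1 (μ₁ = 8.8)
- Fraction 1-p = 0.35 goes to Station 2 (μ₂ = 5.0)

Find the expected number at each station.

Effective rates: λ₁ = 3.8×0.65 = 2.47, λ₂ = 3.8×0.35 = 1.33
Station 1: ρ₁ = 2.47/8.8 = 0.2807, L₁ = ρ₁/(1-ρ₁) = 0.2807/(1-0.2807) = 0.3902
Station 2: ρ₂ = 1.33/5.0 = 0.2660, L₂ = ρ₂/(1-ρ₂) = 0.2660/(1-0.2660) = 0.3624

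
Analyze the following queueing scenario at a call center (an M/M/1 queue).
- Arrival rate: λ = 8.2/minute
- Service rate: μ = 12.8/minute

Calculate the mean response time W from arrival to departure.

First, compute utilization: ρ = λ/μ = 8.2/12.8 = 0.6406
For M/M/1: W = 1/(μ-λ)
W = 1/(12.8-8.2) = 1/4.60
W = 0.2174 minutes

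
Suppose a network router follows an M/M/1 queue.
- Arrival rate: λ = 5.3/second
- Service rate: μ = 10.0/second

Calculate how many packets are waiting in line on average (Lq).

ρ = λ/μ = 5.3/10.0 = 0.5300
For M/M/1: Lq = λ²/(μ(μ-λ))
Lq = 28.09/(10.0 × 4.70)
Lq = 0.5977 packets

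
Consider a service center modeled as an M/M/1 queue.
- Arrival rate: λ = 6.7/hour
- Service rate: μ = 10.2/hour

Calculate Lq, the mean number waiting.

ρ = λ/μ = 6.7/10.2 = 0.6569
For M/M/1: Lq = λ²/(μ(μ-λ))
Lq = 44.89/(10.2 × 3.50)
Lq = 1.2574 customers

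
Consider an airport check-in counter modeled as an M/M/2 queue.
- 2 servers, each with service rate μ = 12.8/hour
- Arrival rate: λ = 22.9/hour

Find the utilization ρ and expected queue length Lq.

Traffic intensity: ρ = λ/(cμ) = 22.9/(2×12.8) = 0.8945
Since ρ = 0.8945 < 1, system is stable.
Offered load a = λ/μ = cρ = 22.9/12.8 = 1.7891
P₀ = [ Σₙ₌₀^1 aⁿ/n! + a^2/(2!(1-ρ)) ]⁻¹
Σ = a^0/0! + a^1/1! = 1.0000 + 1.7891 = 2.7891
a^2/(2!(1-ρ)) = 3.200745/(2 × 0.1054688) = 15.1739
P₀ = 1/(2.7891 + 15.1739) = 0.05567
Lq = P₀·a^2·ρ / (2!(1-ρ)²) = 0.05567010 × 3.200745 × 0.8945312 / (2 × 0.01112366) = 7.1646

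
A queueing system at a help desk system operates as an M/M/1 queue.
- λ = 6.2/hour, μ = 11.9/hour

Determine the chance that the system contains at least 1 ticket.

ρ = λ/μ = 6.2/11.9 = 0.5210
P(N ≥ n) = ρⁿ
P(N ≥ 1) = 0.5210^1
P(N ≥ 1) = 0.5210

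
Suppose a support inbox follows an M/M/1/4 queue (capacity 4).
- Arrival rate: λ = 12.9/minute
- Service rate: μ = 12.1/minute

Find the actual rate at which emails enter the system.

ρ = λ/μ = 12.9/12.1 = 1.0661
P₀ = (1-ρ)/(1-ρ^(K+1)) = (1-1.0661)/(1-1.0661^5) = -0.06610/-0.3772 = 0.1752
P_K = P₀×ρ^K = 0.17525 × 1.0661^4 = 0.17525 × 1.2918 = 0.2264
λ_eff = λ(1-P_K) = 12.9 × (1 - 0.226392) = 12.9 × 0.773608 = 9.9795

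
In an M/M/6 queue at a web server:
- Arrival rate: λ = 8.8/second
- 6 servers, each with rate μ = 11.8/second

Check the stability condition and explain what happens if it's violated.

Stability requires ρ = λ/(cμ) < 1
ρ = 8.8/(6 × 11.8) = 8.8/70.80 = 0.1243
Since 0.1243 < 1, the system is STABLE.
The servers are busy 12.43% of the time.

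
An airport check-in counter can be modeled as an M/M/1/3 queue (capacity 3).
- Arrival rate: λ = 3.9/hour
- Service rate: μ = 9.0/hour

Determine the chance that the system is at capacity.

ρ = λ/μ = 3.9/9.0 = 0.433333
P₀ = (1-ρ)/(1-ρ^(K+1)) = (1-0.433333)/(1-0.433333^4) = 0.5667/0.9647 = 0.5874
P_K = P₀×ρ^K = 0.5874 × 0.433333^3 = 0.5874 × 0.08137 = 0.04780
Blocking probability = 4.78%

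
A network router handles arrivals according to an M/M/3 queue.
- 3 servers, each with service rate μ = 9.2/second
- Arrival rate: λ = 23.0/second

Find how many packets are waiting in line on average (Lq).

Traffic intensity: ρ = λ/(cμ) = 23.0/(3×9.2) = 0.8333
Since ρ = 0.8333 < 1, system is stable.
Offered load a = λ/μ = cρ = 23.0/9.2 = 2.5000
P₀ = [ Σₙ₌₀^2 aⁿ/n! + a^3/(3!(1-ρ)) ]⁻¹
Σ = a^0/0! + a^1/1! + a^2/2! = 1.0000 + 2.5000 + 3.1250 = 6.6250
a^3/(3!(1-ρ)) = 15.6250/(6 × 0.166667) = 15.6250
P₀ = 1/(6.6250 + 15.6250) = 0.04494
Lq = P₀·a^3·ρ / (3!(1-ρ)²) = 0.044944 × 15.6250 × 0.83333 / (6 × 0.027778) = 3.5112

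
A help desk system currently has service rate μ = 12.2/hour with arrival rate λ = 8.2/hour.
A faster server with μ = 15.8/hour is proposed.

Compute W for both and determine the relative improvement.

System 1: ρ₁ = 8.2/12.2 = 0.6721, W₁ = 1/(12.2-8.2) = 0.25000
System 2: ρ₂ = 8.2/15.8 = 0.5190, W₂ = 1/(15.8-8.2) = 0.13158
Improvement: (W₁-W₂)/W₁ = (0.25000-0.13158)/0.25000 = 47.37%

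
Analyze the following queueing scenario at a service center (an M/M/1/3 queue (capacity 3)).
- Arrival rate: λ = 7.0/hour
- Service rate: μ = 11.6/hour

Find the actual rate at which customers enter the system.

ρ = λ/μ = 7.0/11.6 = 0.60345
P₀ = (1-ρ)/(1-ρ^(K+1)) = (1-0.60345)/(1-0.60345^4) = 0.39655/0.86739 = 0.4572
P_K = P₀×ρ^K = 0.45717 × 0.60345^3 = 0.45717 × 0.21975 = 0.1005
λ_eff = λ(1-P_K) = 7.0 × (1 - 0.10046) = 7.0 × 0.89954 = 6.2968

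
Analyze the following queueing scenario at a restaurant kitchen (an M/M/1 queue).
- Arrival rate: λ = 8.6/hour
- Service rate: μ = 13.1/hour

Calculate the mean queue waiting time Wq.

First, compute utilization: ρ = λ/μ = 8.6/13.1 = 0.6565
For M/M/1: Wq = λ/(μ(μ-λ))
Wq = 8.6/(13.1 × (13.1-8.6))
Wq = 8.6/(13.1 × 4.50)
Wq = 0.1459 hours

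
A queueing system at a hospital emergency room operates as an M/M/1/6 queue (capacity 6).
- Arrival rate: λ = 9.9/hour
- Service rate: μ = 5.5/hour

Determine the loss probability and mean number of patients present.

ρ = λ/μ = 9.9/5.5 = 1.8000
P₀ = (1-ρ)/(1-ρ^(K+1)) = (1-1.8000)/(1-1.8000^7) = -0.8000/-60.2220 = 0.01328
P_K = P₀×ρ^K = 0.013284 × 1.8000^6 = 0.013284 × 34.0122 = 0.4518
Blocking probability P_6 = 0.4518 (45.18%)
L = ρ[1 - (K+1)ρ^K + Kρ^(K+1)] / [(1-ρ)(1-ρ^(K+1))]
L = 1.8000 × (1 - 7×34.0122 + 6×61.2220) / ((1 - 1.8000) × (1 - 61.2220)) = 4.8662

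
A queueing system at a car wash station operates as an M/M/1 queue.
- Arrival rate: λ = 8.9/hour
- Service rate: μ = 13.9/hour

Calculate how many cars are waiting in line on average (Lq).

ρ = λ/μ = 8.9/13.9 = 0.6403
For M/M/1: Lq = λ²/(μ(μ-λ))
Lq = 79.21/(13.9 × 5.00)
Lq = 1.1397 cars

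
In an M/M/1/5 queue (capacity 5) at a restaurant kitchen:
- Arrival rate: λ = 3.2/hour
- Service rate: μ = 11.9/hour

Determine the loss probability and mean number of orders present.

ρ = λ/μ = 3.2/11.9 = 0.2689
P₀ = (1-ρ)/(1-ρ^(K+1)) = (1-0.2689)/(1-0.2689^6) = 0.7311/0.9996 = 0.7314
P_K = P₀×ρ^K = 0.7314 × 0.2689^5 = 0.7314 × 0.001406 = 0.001028
Blocking probability P_5 = 0.001028 (0.10%)
L = ρ[1 - (K+1)ρ^K + Kρ^(K+1)] / [(1-ρ)(1-ρ^(K+1))]
L = 0.2689 × (1 - 6×0.001406 + 5×0.0003780) / ((1 - 0.2689) × (1 - 0.0003780)) = 0.3655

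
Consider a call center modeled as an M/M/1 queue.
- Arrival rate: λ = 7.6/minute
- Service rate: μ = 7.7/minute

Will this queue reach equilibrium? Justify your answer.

Stability requires ρ = λ/(cμ) < 1
ρ = 7.6/(1 × 7.7) = 7.6/7.70 = 0.9870
Since 0.9870 < 1, the system is STABLE.
The server is busy 98.70% of the time.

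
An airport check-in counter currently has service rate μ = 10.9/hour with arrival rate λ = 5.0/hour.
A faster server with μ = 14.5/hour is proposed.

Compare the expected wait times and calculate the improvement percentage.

System 1: ρ₁ = 5.0/10.9 = 0.4587, W₁ = 1/(10.9-5.0) = 0.1694915
System 2: ρ₂ = 5.0/14.5 = 0.3448, W₂ = 1/(14.5-5.0) = 0.1052632
Improvement: (W₁-W₂)/W₁ = (0.1694915-0.1052632)/0.1694915 = 37.89%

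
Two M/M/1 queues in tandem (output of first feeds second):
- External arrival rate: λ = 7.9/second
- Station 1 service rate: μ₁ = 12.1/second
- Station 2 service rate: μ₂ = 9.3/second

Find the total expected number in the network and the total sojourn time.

By Jackson's theorem, each station behaves as independent M/M/1.
Station 1: ρ₁ = 7.9/12.1 = 0.6529, L₁ = ρ₁/(1-ρ₁) = λ/(μ₁-λ) = 7.9/4.20 = 1.88095
Station 2: ρ₂ = 7.9/9.3 = 0.8495, L₂ = ρ₂/(1-ρ₂) = λ/(μ₂-λ) = 7.9/1.40 = 5.64286
Total: L = L₁ + L₂ = 1.88095 + 5.64286 = 7.5238
W = L/λ = 7.5238/7.9 = 0.9524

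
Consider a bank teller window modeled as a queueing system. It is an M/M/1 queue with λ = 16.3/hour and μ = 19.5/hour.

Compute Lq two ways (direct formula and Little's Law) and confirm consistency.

Method 1 (direct): Lq = λ²/(μ(μ-λ)) = 265.69/(19.5 × 3.20) = 4.2579

Method 2 (Little's Law):
W = 1/(μ-λ) = 1/3.20 = 0.3125
Wq = W - 1/μ = 0.3125 - 0.05128 = 0.26122
Lq = λWq = 16.3 × 0.26122 = 4.2579 ✔ (matches Method 1)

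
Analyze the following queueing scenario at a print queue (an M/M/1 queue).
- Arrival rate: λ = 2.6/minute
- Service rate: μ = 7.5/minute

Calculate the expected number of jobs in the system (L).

ρ = λ/μ = 2.6/7.5 = 0.3467
For M/M/1: L = λ/(μ-λ)
L = 2.6/(7.5-2.6) = 2.6/4.90
L = 0.5306 jobs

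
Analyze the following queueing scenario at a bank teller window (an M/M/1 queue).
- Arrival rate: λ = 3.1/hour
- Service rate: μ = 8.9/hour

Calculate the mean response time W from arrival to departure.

First, compute utilization: ρ = λ/μ = 3.1/8.9 = 0.3483
For M/M/1: W = 1/(μ-λ)
W = 1/(8.9-3.1) = 1/5.80
W = 0.1724 hours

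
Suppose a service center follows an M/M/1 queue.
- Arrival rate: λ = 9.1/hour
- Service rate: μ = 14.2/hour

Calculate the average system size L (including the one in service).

ρ = λ/μ = 9.1/14.2 = 0.6408
For M/M/1: L = λ/(μ-λ)
L = 9.1/(14.2-9.1) = 9.1/5.10
L = 1.7843 customers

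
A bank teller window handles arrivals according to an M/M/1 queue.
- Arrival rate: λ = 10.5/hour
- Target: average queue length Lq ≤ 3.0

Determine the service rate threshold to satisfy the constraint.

For M/M/1: Lq = λ²/(μ(μ-λ))
Need Lq ≤ 3.0, i.e. μ(μ-λ) ≥ λ²/3.0
μ² - 10.5μ - 110.25/3.0 ≥ 0  →  μ² - 10.5μ - 36.7500 ≥ 0
Quadratic formula (positive root): μ = [λ + √(λ² + 4×36.7500)]/2
Discriminant: 110.25 + 4×36.7500 = 257.2500, √257.2500 = 16.0390
μ ≥ (10.5 + 16.0390)/2 = 13.2695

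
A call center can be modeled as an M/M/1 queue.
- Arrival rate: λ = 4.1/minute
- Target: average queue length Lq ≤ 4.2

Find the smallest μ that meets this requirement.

For M/M/1: Lq = λ²/(μ(μ-λ))
Need Lq ≤ 4.2, i.e. μ(μ-λ) ≥ λ²/4.2
μ² - 4.1μ - 16.81/4.2 ≥ 0  →  μ² - 4.1μ - 4.00238 ≥ 0
Quadratic formula (positive root): μ = [λ + √(λ² + 4×4.00238)]/2
Discriminant: 16.81 + 4×4.00238 = 32.8195, √32.8195 = 5.7288
μ ≥ (4.1 + 5.7288)/2 = 4.9144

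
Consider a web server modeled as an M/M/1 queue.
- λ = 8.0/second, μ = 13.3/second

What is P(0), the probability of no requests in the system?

ρ = λ/μ = 8.0/13.3 = 0.6015
P(0) = 1 - ρ = 1 - 0.6015 = 0.3985
The server is idle 39.85% of the time.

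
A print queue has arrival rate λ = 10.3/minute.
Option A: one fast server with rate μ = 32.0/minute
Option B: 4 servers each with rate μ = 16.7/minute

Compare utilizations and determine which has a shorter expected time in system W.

Option A: single server μ = 32.0 (M/M/1)
  ρ_A = 10.3/32.0 = 0.3219
  W_A = 1/(μ-λ) = 1/(32.0-10.3) = 1/21.70 = 0.04608

Option B: 4 servers μ = 16.7 (M/M/4)
  ρ_B = λ/(cμ) = 10.3/(4×16.7) = 0.1542
  Offered load a = λ/μ = cρ = 10.3/16.7 = 0.6168
  P₀ = [ Σₙ₌₀^3 aⁿ/n! + a^4/(4!(1-ρ)) ]⁻¹
  Σ = a^0/0! + a^1/1! + a^2/2! + a^3/3! = 1.0000 + 0.6168 + 0.1902 + 0.03910 = 1.8461
  a^4/(4!(1-ρ)) = 0.144705/(24 × 0.845808) = 0.007129
  P₀ = 1/(1.8461 + 0.007129) = 0.5396
  Lq = P₀·a^4·ρ / (4!(1-ρ)²) = 0.5396 × 0.1447 × 0.1542 / (24 × 0.7154) = 0.0007012
  Wq_B = Lq/λ = 0.0007012/10.3 = 0.00006808
  W_B = Wq_B + 1/μ = 0.00006808 + 0.05988 = 0.05995

Since W_A = 0.04608 < W_B = 0.05995, Option A (single fast server) has the shorter time in system.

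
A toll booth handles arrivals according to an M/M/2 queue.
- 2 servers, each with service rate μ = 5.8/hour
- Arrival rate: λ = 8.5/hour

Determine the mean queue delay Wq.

Traffic intensity: ρ = λ/(cμ) = 8.5/(2×5.8) = 0.7328
Since ρ = 0.7328 < 1, system is stable.
Offered load a = λ/μ = cρ = 8.5/5.8 = 1.4655
P₀ = [ Σₙ₌₀^1 aⁿ/n! + a^2/(2!(1-ρ)) ]⁻¹
Σ = a^0/0! + a^1/1! = 1.0000 + 1.4655 = 2.4655
a^2/(2!(1-ρ)) = 2.14774/(2 × 0.267241) = 4.0184
P₀ = 1/(2.4655 + 4.0184) = 0.1542
Lq = P₀·a^2·ρ / (2!(1-ρ)²) = 0.15423 × 2.1477 × 0.73276 / (2 × 0.071418) = 1.6993
Wq = Lq/λ = 1.6993/8.5 = 0.1999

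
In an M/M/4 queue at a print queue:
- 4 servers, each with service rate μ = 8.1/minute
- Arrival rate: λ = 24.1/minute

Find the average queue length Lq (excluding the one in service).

Traffic intensity: ρ = λ/(cμ) = 24.1/(4×8.1) = 0.7438
Since ρ = 0.7438 < 1, system is stable.
Offered load a = λ/μ = cρ = 24.1/8.1 = 2.9753
P₀ = [ Σₙ₌₀^3 aⁿ/n! + a^4/(4!(1-ρ)) ]⁻¹
Σ = a^0/0! + a^1/1! + a^2/2! + a^3/3! = 1.0000 + 2.9753 + 4.4262 + 4.3898 = 12.7913
a^4/(4!(1-ρ)) = 78.3661/(24 × 0.256173) = 12.7463
P₀ = 1/(12.7913 + 12.7463) = 0.03916
Lq = P₀·a^4·ρ / (4!(1-ρ)²) = 0.039158 × 78.3661 × 0.74383 / (24 × 0.065625) = 1.4492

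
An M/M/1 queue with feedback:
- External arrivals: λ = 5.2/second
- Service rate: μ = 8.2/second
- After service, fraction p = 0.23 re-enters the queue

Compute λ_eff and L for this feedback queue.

Effective arrival rate: λ_eff = λ/(1-p) = 5.2/(1-0.23) = 5.2/0.77 = 6.75325
ρ = λ_eff/μ = 6.75325/8.2 = 0.823567
L = ρ/(1-ρ) = 0.823567/(1-0.823567) = 4.6679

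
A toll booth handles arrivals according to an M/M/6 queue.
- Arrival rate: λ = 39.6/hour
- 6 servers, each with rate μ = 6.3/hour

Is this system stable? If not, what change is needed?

Stability requires ρ = λ/(cμ) < 1
ρ = 39.6/(6 × 6.3) = 39.6/37.80 = 1.0476
Since 1.0476 ≥ 1, the system is UNSTABLE.
Need c > λ/μ = 39.6/6.3 = 6.29.
Minimum servers needed: c = 7.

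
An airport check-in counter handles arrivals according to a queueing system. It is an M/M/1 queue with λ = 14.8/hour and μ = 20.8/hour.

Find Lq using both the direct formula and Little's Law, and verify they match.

Method 1 (direct): Lq = λ²/(μ(μ-λ)) = 219.04/(20.8 × 6.00) = 1.7551

Method 2 (Little's Law):
W = 1/(μ-λ) = 1/6.00 = 0.16667
Wq = W - 1/μ = 0.16667 - 0.048077 = 0.11859
Lq = λWq = 14.8 × 0.11859 = 1.7551 ✔ (matches Method 1)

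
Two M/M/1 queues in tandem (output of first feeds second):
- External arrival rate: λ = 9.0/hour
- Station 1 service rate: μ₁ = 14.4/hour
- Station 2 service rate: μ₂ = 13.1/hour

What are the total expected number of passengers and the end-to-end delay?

By Jackson's theorem, each station behaves as independent M/M/1.
Station 1: ρ₁ = 9.0/14.4 = 0.6250, L₁ = ρ₁/(1-ρ₁) = λ/(μ₁-λ) = 9.0/5.40 = 1.6667
Station 2: ρ₂ = 9.0/13.1 = 0.6870, L₂ = ρ₂/(1-ρ₂) = λ/(μ₂-λ) = 9.0/4.10 = 2.1951
Total: L = L₁ + L₂ = 1.6667 + 2.1951 = 3.8618
W = L/λ = 3.8618/9.0 = 0.4291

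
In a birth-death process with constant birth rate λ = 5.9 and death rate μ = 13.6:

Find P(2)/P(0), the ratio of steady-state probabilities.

For constant rates: P(n)/P(0) = (λ/μ)^n
P(2)/P(0) = (5.9/13.6)^2 = 0.4338^2 = 0.1882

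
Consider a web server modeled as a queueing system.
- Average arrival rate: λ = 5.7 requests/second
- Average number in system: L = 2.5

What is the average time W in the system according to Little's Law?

Little's Law: L = λW, so W = L/λ
W = 2.5/5.7 = 0.4386 seconds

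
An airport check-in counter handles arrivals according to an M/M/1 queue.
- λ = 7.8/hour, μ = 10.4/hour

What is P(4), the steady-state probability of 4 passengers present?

ρ = λ/μ = 7.8/10.4 = 0.7500
P(n) = (1-ρ)ρⁿ
P(4) = (1-0.7500) × 0.7500^4
P(4) = 0.2500 × 0.3164
P(4) = 0.07910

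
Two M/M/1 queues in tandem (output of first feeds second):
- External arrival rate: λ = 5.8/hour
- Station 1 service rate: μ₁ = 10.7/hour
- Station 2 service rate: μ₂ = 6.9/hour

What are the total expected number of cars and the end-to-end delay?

By Jackson's theorem, each station behaves as independent M/M/1.
Station 1: ρ₁ = 5.8/10.7 = 0.5421, L₁ = ρ₁/(1-ρ₁) = λ/(μ₁-λ) = 5.8/4.90 = 1.1837
Station 2: ρ₂ = 5.8/6.9 = 0.8406, L₂ = ρ₂/(1-ρ₂) = λ/(μ₂-λ) = 5.8/1.10 = 5.2727
Total: L = L₁ + L₂ = 1.1837 + 5.2727 = 6.4564
W = L/λ = 6.4564/5.8 = 1.1132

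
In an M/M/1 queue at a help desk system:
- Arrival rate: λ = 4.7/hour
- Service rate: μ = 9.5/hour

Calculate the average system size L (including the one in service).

ρ = λ/μ = 4.7/9.5 = 0.4947
For M/M/1: L = λ/(μ-λ)
L = 4.7/(9.5-4.7) = 4.7/4.80
L = 0.9792 tickets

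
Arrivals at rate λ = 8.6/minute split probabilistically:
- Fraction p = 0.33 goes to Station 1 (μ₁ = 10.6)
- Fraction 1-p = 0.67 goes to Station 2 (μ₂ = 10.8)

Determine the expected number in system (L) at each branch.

Effective rates: λ₁ = 8.6×0.33 = 2.838, λ₂ = 8.6×0.67 = 5.762
Station 1: ρ₁ = 2.838/10.6 = 0.2677, L₁ = ρ₁/(1-ρ₁) = 0.2677/(1-0.2677) = 0.3656
Station 2: ρ₂ = 5.762/10.8 = 0.53352, L₂ = ρ₂/(1-ρ₂) = 0.53352/(1-0.53352) = 1.1437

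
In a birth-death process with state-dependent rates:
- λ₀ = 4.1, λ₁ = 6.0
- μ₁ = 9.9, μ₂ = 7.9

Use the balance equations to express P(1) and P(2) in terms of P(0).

Balance equations:
State 0: λ₀P₀ = μ₁P₁ → P₁ = (λ₀/μ₁)P₀ = (4.1/9.9)P₀ = 0.4141P₀
State 1: P₂ = (λ₀λ₁)/(μ₁μ₂)P₀ = (4.1×6.0)/(9.9×7.9)P₀ = 0.3145P₀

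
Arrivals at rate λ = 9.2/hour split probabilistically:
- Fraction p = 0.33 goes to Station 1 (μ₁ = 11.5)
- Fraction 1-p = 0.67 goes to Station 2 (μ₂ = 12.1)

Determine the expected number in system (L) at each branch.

Effective rates: λ₁ = 9.2×0.33 = 3.036, λ₂ = 9.2×0.67 = 6.164
Station 1: ρ₁ = 3.036/11.5 = 0.2640, L₁ = ρ₁/(1-ρ₁) = 0.2640/(1-0.2640) = 0.3587
Station 2: ρ₂ = 6.164/12.1 = 0.50942, L₂ = ρ₂/(1-ρ₂) = 0.50942/(1-0.50942) = 1.0384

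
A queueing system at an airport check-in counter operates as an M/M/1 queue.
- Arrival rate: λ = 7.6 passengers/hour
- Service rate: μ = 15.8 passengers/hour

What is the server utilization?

Server utilization: ρ = λ/μ
ρ = 7.6/15.8 = 0.4810
The server is busy 48.10% of the time.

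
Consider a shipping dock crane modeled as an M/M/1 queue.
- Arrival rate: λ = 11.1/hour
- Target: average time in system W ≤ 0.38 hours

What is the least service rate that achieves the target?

For M/M/1: W = 1/(μ-λ)
Need W ≤ 0.38, so 1/(μ-λ) ≤ 0.38
μ - λ ≥ 1/0.38 = 2.6316
μ ≥ 11.1 + 2.6316 = 13.7316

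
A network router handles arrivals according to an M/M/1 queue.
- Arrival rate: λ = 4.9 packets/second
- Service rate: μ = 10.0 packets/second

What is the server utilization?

Server utilization: ρ = λ/μ
ρ = 4.9/10.0 = 0.4900
The server is busy 49.00% of the time.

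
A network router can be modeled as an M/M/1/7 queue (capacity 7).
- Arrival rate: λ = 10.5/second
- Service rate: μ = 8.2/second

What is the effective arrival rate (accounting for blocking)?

ρ = λ/μ = 10.5/8.2 = 1.2805
P₀ = (1-ρ)/(1-ρ^(K+1)) = (1-1.2805)/(1-1.2805^8) = -0.2805/-6.2283 = 0.04504
P_K = P₀×ρ^K = 0.04504 × 1.2805^7 = 0.04504 × 5.6449 = 0.2542
λ_eff = λ(1-P_K) = 10.5 × (1 - 0.25422) = 10.5 × 0.74578 = 7.8307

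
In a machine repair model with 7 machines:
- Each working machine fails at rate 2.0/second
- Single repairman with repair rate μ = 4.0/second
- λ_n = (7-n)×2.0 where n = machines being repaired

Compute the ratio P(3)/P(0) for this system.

P(3)/P(0) = ∏_{i=0}^{3-1} λ_i/μ_{i+1}
= (7-0)×2.0/4.0 × (7-1)×2.0/4.0 × (7-2)×2.0/4.0
= 26.2500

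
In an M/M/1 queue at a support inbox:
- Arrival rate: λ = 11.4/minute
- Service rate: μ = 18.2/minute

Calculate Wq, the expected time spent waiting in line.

First, compute utilization: ρ = λ/μ = 11.4/18.2 = 0.6264
For M/M/1: Wq = λ/(μ(μ-λ))
Wq = 11.4/(18.2 × (18.2-11.4))
Wq = 11.4/(18.2 × 6.80)
Wq = 0.09211 minutes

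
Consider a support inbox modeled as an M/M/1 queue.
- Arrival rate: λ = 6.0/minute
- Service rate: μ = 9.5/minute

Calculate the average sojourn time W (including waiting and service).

First, compute utilization: ρ = λ/μ = 6.0/9.5 = 0.6316
For M/M/1: W = 1/(μ-λ)
W = 1/(9.5-6.0) = 1/3.50
W = 0.2857 minutes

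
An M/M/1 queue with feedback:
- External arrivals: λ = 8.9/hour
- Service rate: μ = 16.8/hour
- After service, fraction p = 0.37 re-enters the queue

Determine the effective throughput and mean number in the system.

Effective arrival rate: λ_eff = λ/(1-p) = 8.9/(1-0.37) = 8.9/0.63 = 14.1270
ρ = λ_eff/μ = 14.1270/16.8 = 0.84089
L = ρ/(1-ρ) = 0.84089/(1-0.84089) = 5.2850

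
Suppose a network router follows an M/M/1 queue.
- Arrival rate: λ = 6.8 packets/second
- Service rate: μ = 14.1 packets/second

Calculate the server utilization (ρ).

Server utilization: ρ = λ/μ
ρ = 6.8/14.1 = 0.4823
The server is busy 48.23% of the time.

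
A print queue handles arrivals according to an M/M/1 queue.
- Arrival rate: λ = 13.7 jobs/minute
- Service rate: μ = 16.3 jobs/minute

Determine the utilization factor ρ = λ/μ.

Server utilization: ρ = λ/μ
ρ = 13.7/16.3 = 0.8405
The server is busy 84.05% of the time.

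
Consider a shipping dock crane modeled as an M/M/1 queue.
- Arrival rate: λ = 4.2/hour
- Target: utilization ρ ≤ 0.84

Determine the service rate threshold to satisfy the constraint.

ρ = λ/μ, so μ = λ/ρ
μ ≥ 4.2/0.84 = 5.0000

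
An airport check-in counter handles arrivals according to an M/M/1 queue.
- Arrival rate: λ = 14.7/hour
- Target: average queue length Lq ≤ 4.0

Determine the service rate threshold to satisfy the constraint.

For M/M/1: Lq = λ²/(μ(μ-λ))
Need Lq ≤ 4.0, i.e. μ(μ-λ) ≥ λ²/4.0
μ² - 14.7μ - 216.09/4.0 ≥ 0  →  μ² - 14.7μ - 54.0225 ≥ 0
Quadratic formula (positive root): μ = [λ + √(λ² + 4×54.0225)]/2
Discriminant: 216.09 + 4×54.0225 = 432.1800, √432.1800 = 20.7889
μ ≥ (14.7 + 20.7889)/2 = 17.7445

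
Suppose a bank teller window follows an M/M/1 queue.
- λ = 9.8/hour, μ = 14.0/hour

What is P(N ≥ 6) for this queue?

ρ = λ/μ = 9.8/14.0 = 0.7000
P(N ≥ n) = ρⁿ
P(N ≥ 6) = 0.7000^6
P(N ≥ 6) = 0.1176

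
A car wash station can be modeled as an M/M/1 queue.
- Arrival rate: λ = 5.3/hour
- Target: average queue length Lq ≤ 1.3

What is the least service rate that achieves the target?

For M/M/1: Lq = λ²/(μ(μ-λ))
Need Lq ≤ 1.3, i.e. μ(μ-λ) ≥ λ²/1.3
μ² - 5.3μ - 28.09/1.3 ≥ 0  →  μ² - 5.3μ - 21.6077 ≥ 0
Quadratic formula (positive root): μ = [λ + √(λ² + 4×21.6077)]/2
Discriminant: 28.09 + 4×21.6077 = 114.5208, √114.5208 = 10.7014
μ ≥ (5.3 + 10.7014)/2 = 8.0007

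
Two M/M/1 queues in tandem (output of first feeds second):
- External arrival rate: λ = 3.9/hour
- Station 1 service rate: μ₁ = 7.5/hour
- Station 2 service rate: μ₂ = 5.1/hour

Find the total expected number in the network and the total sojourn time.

By Jackson's theorem, each station behaves as independent M/M/1.
Station 1: ρ₁ = 3.9/7.5 = 0.5200, L₁ = ρ₁/(1-ρ₁) = λ/(μ₁-λ) = 3.9/3.60 = 1.0833
Station 2: ρ₂ = 3.9/5.1 = 0.7647, L₂ = ρ₂/(1-ρ₂) = λ/(μ₂-λ) = 3.9/1.20 = 3.2500
Total: L = L₁ + L₂ = 1.0833 + 3.2500 = 4.3333
W = L/λ = 4.3333/3.9 = 1.1111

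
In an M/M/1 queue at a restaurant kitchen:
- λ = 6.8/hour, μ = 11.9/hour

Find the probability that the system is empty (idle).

ρ = λ/μ = 6.8/11.9 = 0.5714
P(0) = 1 - ρ = 1 - 0.5714 = 0.4286
The server is idle 42.86% of the time.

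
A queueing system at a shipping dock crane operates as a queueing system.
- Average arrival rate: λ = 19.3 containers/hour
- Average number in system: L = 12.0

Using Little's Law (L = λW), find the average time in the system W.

Little's Law: L = λW, so W = L/λ
W = 12.0/19.3 = 0.6218 hours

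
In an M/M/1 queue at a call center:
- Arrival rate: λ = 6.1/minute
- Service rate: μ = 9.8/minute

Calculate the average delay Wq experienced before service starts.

First, compute utilization: ρ = λ/μ = 6.1/9.8 = 0.6224
For M/M/1: Wq = λ/(μ(μ-λ))
Wq = 6.1/(9.8 × (9.8-6.1))
Wq = 6.1/(9.8 × 3.70)
Wq = 0.1682 minutes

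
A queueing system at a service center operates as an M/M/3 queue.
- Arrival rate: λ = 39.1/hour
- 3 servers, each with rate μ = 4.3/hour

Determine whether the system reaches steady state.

Stability requires ρ = λ/(cμ) < 1
ρ = 39.1/(3 × 4.3) = 39.1/12.90 = 3.0310
Since 3.0310 ≥ 1, the system is UNSTABLE.
Need c > λ/μ = 39.1/4.3 = 9.09.
Minimum servers needed: c = 10.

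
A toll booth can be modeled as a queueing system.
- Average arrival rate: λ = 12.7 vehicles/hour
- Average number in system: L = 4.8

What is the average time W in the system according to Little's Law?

Little's Law: L = λW, so W = L/λ
W = 4.8/12.7 = 0.3780 hours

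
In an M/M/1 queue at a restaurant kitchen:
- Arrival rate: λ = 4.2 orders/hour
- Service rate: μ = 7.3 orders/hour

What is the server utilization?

Server utilization: ρ = λ/μ
ρ = 4.2/7.3 = 0.5753
The server is busy 57.53% of the time.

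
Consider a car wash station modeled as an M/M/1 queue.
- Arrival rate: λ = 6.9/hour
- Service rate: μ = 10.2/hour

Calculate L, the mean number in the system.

ρ = λ/μ = 6.9/10.2 = 0.6765
For M/M/1: L = λ/(μ-λ)
L = 6.9/(10.2-6.9) = 6.9/3.30
L = 2.0909 cars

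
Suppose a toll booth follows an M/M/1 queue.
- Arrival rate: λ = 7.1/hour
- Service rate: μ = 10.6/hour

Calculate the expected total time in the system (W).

First, compute utilization: ρ = λ/μ = 7.1/10.6 = 0.6698
For M/M/1: W = 1/(μ-λ)
W = 1/(10.6-7.1) = 1/3.50
W = 0.2857 hours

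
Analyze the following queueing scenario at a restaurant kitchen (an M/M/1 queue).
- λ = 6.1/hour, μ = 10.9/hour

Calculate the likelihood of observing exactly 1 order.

ρ = λ/μ = 6.1/10.9 = 0.5596
P(n) = (1-ρ)ρⁿ
P(1) = (1-0.5596) × 0.5596^1
P(1) = 0.4404 × 0.5596
P(1) = 0.2464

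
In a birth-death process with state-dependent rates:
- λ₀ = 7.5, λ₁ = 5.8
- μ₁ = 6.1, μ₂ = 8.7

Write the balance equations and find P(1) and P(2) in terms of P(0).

Balance equations:
State 0: λ₀P₀ = μ₁P₁ → P₁ = (λ₀/μ₁)P₀ = (7.5/6.1)P₀ = 1.2295P₀
State 1: P₂ = (λ₀λ₁)/(μ₁μ₂)P₀ = (7.5×5.8)/(6.1×8.7)P₀ = 0.8197P₀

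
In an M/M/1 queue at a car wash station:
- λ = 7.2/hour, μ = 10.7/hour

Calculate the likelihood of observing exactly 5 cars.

ρ = λ/μ = 7.2/10.7 = 0.6729
P(n) = (1-ρ)ρⁿ
P(5) = (1-0.6729) × 0.6729^5
P(5) = 0.32710 × 0.13796
P(5) = 0.04513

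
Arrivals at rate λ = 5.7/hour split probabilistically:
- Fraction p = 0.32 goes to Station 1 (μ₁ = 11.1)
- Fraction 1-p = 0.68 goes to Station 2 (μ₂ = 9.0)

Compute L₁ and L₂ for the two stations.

Effective rates: λ₁ = 5.7×0.32 = 1.824, λ₂ = 5.7×0.68 = 3.876
Station 1: ρ₁ = 1.824/11.1 = 0.1643, L₁ = ρ₁/(1-ρ₁) = 0.1643/(1-0.1643) = 0.1966
Station 2: ρ₂ = 3.876/9.0 = 0.430667, L₂ = ρ₂/(1-ρ₂) = 0.430667/(1-0.430667) = 0.7564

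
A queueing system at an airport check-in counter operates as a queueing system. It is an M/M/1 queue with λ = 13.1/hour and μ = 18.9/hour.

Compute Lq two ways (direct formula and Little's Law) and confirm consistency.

Method 1 (direct): Lq = λ²/(μ(μ-λ)) = 171.61/(18.9 × 5.80) = 1.5655

Method 2 (Little's Law):
W = 1/(μ-λ) = 1/5.80 = 0.172414
Wq = W - 1/μ = 0.172414 - 0.0529101 = 0.119504
Lq = λWq = 13.1 × 0.119504 = 1.5655 ✔ (matches Method 1)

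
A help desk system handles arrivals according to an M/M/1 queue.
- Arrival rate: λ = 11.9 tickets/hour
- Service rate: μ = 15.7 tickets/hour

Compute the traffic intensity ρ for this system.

Server utilization: ρ = λ/μ
ρ = 11.9/15.7 = 0.7580
The server is busy 75.80% of the time.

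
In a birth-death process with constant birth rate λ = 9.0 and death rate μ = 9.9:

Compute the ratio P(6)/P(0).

For constant rates: P(n)/P(0) = (λ/μ)^n
P(6)/P(0) = (9.0/9.9)^6 = 0.9091^6 = 0.5645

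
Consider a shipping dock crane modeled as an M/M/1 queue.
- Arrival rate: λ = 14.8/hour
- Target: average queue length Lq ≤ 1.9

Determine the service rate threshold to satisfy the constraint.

For M/M/1: Lq = λ²/(μ(μ-λ))
Need Lq ≤ 1.9, i.e. μ(μ-λ) ≥ λ²/1.9
μ² - 14.8μ - 219.04/1.9 ≥ 0  →  μ² - 14.8μ - 115.2842 ≥ 0
Quadratic formula (positive root): μ = [λ + √(λ² + 4×115.2842)]/2
Discriminant: 219.04 + 4×115.2842 = 680.1768, √680.1768 = 26.0802
μ ≥ (14.8 + 26.0802)/2 = 20.4401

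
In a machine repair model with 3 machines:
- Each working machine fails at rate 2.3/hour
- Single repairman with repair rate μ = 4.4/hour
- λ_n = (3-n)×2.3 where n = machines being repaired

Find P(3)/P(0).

P(3)/P(0) = ∏_{i=0}^{3-1} λ_i/μ_{i+1}
= (3-0)×2.3/4.4 × (3-1)×2.3/4.4 × (3-2)×2.3/4.4
= 0.8570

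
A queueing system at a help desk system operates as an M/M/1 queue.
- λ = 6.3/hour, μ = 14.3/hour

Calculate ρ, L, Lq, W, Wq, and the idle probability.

Step 1: ρ = λ/μ = 6.3/14.3 = 0.4406
Step 2: L = λ/(μ-λ) = 6.3/8.00 = 0.7875
Step 3: Lq = λ²/(μ(μ-λ)) = 39.69/(14.3×8.00) = 0.3469
Step 4: W = 1/(μ-λ) = 1/8.00 = 0.1250
Step 5: Wq = λ/(μ(μ-λ)) = 6.3/(14.3×8.00) = 0.05507
Step 6: P(0) = 1-ρ = 0.5594
Verify: L = λW = 6.3×0.1250 = 0.7875 ✔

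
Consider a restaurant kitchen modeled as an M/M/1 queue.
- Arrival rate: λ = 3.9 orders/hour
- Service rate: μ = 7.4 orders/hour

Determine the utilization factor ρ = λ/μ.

Server utilization: ρ = λ/μ
ρ = 3.9/7.4 = 0.5270
The server is busy 52.70% of the time.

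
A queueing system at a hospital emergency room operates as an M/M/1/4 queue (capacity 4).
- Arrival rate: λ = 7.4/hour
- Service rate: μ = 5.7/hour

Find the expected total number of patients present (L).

ρ = λ/μ = 7.4/5.7 = 1.2982
P₀ = (1-ρ)/(1-ρ^(K+1)) = (1-1.2982)/(1-1.2982^5) = -0.2982/-2.6873 = 0.1110
P_K = P₀×ρ^K = 0.11097 × 1.2982^4 = 0.11097 × 2.8403 = 0.3152
L = ρ[1 - (K+1)ρ^K + Kρ^(K+1)] / [(1-ρ)(1-ρ^(K+1))]
L = 1.2982 × (1 - 5×2.84031 + 4×3.68730) / ((1 - 1.2982) × (1 - 3.68730)) = 2.5072 patients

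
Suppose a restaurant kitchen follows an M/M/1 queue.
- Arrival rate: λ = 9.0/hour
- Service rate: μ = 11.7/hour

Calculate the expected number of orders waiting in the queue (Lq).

ρ = λ/μ = 9.0/11.7 = 0.7692
For M/M/1: Lq = λ²/(μ(μ-λ))
Lq = 81.00/(11.7 × 2.70)
Lq = 2.5641 orders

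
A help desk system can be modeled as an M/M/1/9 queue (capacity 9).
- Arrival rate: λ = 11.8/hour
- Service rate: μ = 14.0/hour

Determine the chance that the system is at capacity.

ρ = λ/μ = 11.8/14.0 = 0.84286
P₀ = (1-ρ)/(1-ρ^(K+1)) = (1-0.84286)/(1-0.84286^10) = 0.15714/0.81905 = 0.1919
P_K = P₀×ρ^K = 0.19186 × 0.84286^9 = 0.19186 × 0.21468 = 0.04119
Blocking probability = 4.12%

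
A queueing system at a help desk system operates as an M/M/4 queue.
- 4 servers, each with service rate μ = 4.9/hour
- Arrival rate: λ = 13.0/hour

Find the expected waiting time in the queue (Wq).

Traffic intensity: ρ = λ/(cμ) = 13.0/(4×4.9) = 0.6633
Since ρ = 0.6633 < 1, system is stable.
Offered load a = λ/μ = cρ = 13.0/4.9 = 2.6531
P₀ = [ Σₙ₌₀^3 aⁿ/n! + a^4/(4!(1-ρ)) ]⁻¹
Σ = a^0/0! + a^1/1! + a^2/2! + a^3/3! = 1.00000 + 2.65306 + 3.51937 + 3.11237 = 10.2848
a^4/(4!(1-ρ)) = 49.5438/(24 × 0.336735) = 6.1304
P₀ = 1/(10.2848 + 6.1304) = 0.06092
Lq = P₀·a^4·ρ / (4!(1-ρ)²) = 0.06092 × 49.5438 × 0.6633 / (24 × 0.1134) = 0.7356
Wq = Lq/λ = 0.7356/13.0 = 0.05658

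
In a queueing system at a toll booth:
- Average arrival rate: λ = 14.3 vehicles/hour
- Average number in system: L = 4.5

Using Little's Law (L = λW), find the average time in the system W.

Little's Law: L = λW, so W = L/λ
W = 4.5/14.3 = 0.3147 hours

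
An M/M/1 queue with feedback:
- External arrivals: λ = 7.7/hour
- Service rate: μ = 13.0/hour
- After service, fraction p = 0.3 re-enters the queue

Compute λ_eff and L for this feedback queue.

Effective arrival rate: λ_eff = λ/(1-p) = 7.7/(1-0.3) = 7.7/0.70 = 11.0000
ρ = λ_eff/μ = 11.0000/13.0 = 0.846154
L = ρ/(1-ρ) = 0.846154/(1-0.846154) = 5.5000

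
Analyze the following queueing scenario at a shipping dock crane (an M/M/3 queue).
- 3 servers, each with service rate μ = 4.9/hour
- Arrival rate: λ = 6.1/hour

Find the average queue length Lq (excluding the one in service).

Traffic intensity: ρ = λ/(cμ) = 6.1/(3×4.9) = 0.4150
Since ρ = 0.4150 < 1, system is stable.
Offered load a = λ/μ = cρ = 6.1/4.9 = 1.2449
P₀ = [ Σₙ₌₀^2 aⁿ/n! + a^3/(3!(1-ρ)) ]⁻¹
Σ = a^0/0! + a^1/1! + a^2/2! = 1.0000 + 1.2449 + 0.7749 = 3.0198
a^3/(3!(1-ρ)) = 1.9293/(6 × 0.58503) = 0.5496
P₀ = 1/(3.0198 + 0.5496) = 0.2802
Lq = P₀·a^3·ρ / (3!(1-ρ)²) = 0.2802 × 1.9293 × 0.4150 / (6 × 0.3423) = 0.1092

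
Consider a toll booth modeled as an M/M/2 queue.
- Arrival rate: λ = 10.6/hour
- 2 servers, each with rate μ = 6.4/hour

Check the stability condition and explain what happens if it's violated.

Stability requires ρ = λ/(cμ) < 1
ρ = 10.6/(2 × 6.4) = 10.6/12.80 = 0.8281
Since 0.8281 < 1, the system is STABLE.
The servers are busy 82.81% of the time.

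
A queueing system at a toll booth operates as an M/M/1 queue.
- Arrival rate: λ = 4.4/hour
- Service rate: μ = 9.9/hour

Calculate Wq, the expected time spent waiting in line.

First, compute utilization: ρ = λ/μ = 4.4/9.9 = 0.4444
For M/M/1: Wq = λ/(μ(μ-λ))
Wq = 4.4/(9.9 × (9.9-4.4))
Wq = 4.4/(9.9 × 5.50)
Wq = 0.08081 hours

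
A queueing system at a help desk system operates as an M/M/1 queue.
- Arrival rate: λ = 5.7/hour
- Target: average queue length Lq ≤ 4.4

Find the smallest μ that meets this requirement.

For M/M/1: Lq = λ²/(μ(μ-λ))
Need Lq ≤ 4.4, i.e. μ(μ-λ) ≥ λ²/4.4
μ² - 5.7μ - 32.49/4.4 ≥ 0  →  μ² - 5.7μ - 7.3841 ≥ 0
Quadratic formula (positive root): μ = [λ + √(λ² + 4×7.3841)]/2
Discriminant: 32.49 + 4×7.3841 = 62.0264, √62.0264 = 7.87568
μ ≥ (5.7 + 7.87568)/2 = 6.7878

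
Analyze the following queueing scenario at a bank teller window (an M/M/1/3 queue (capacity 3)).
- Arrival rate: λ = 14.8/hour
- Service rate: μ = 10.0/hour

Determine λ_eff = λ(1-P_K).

ρ = λ/μ = 14.8/10.0 = 1.4800
P₀ = (1-ρ)/(1-ρ^(K+1)) = (1-1.4800)/(1-1.4800^4) = -0.4800/-3.7979 = 0.1264
P_K = P₀×ρ^K = 0.12639 × 1.4800^3 = 0.12639 × 3.2418 = 0.4097
λ_eff = λ(1-P_K) = 14.8 × (1 - 0.40972) = 14.8 × 0.59028 = 8.7361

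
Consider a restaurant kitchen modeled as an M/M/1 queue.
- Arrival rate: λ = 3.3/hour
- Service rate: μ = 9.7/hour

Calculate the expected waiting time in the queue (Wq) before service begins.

First, compute utilization: ρ = λ/μ = 3.3/9.7 = 0.3402
For M/M/1: Wq = λ/(μ(μ-λ))
Wq = 3.3/(9.7 × (9.7-3.3))
Wq = 3.3/(9.7 × 6.40)
Wq = 0.05316 hours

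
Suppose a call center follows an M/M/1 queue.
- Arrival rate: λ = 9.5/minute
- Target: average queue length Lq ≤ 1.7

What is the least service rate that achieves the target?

For M/M/1: Lq = λ²/(μ(μ-λ))
Need Lq ≤ 1.7, i.e. μ(μ-λ) ≥ λ²/1.7
μ² - 9.5μ - 90.25/1.7 ≥ 0  →  μ² - 9.5μ - 53.088235 ≥ 0
Quadratic formula (positive root): μ = [λ + √(λ² + 4×53.088235)]/2
Discriminant: 90.25 + 4×53.088235 = 302.6029, √302.6029 = 17.3955
μ ≥ (9.5 + 17.3955)/2 = 13.4477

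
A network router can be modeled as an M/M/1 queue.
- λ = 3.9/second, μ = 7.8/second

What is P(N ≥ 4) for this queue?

ρ = λ/μ = 3.9/7.8 = 0.5000
P(N ≥ n) = ρⁿ
P(N ≥ 4) = 0.5000^4
P(N ≥ 4) = 0.06250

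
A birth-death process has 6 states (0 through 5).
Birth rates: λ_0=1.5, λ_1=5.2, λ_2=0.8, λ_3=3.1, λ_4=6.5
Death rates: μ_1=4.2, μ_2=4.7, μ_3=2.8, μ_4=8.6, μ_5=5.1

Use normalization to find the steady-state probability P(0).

Ratios P(n)/P(0) = (λ₀···λₙ₋₁)/(μ₁···μₙ):
P(1)/P(0) = (1.5)/(4.2) = 0.3571
P(2)/P(0) = (1.5×5.2)/(4.2×4.7) = 0.3951
P(3)/P(0) = (1.5×5.2×0.8)/(4.2×4.7×2.8) = 0.1129
P(4)/P(0) = (1.5×5.2×0.8×3.1)/(4.2×4.7×2.8×8.6) = 0.04070
P(5)/P(0) = (1.5×5.2×0.8×3.1×6.5)/(4.2×4.7×2.8×8.6×5.1) = 0.05187

Normalization: ∑ P(n) = 1
P(0) × (1.0000 + 0.3571 + 0.3951 + 0.1129 + 0.04070 + 0.05187) = 1
P(0) × 1.9577 = 1
P(0) = 1/1.9577 = 0.5108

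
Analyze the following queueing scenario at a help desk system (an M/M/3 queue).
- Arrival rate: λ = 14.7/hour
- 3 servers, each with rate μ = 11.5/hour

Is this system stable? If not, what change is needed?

Stability requires ρ = λ/(cμ) < 1
ρ = 14.7/(3 × 11.5) = 14.7/34.50 = 0.4261
Since 0.4261 < 1, the system is STABLE.
The servers are busy 42.61% of the time.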